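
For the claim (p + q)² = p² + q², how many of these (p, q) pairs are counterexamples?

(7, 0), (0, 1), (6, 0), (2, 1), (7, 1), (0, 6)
Testing each pair:
(7, 0): LHS = 49, RHS = 49 → satisfies claim
(0, 1): LHS = 1, RHS = 1 → satisfies claim
(6, 0): LHS = 36, RHS = 36 → satisfies claim
(2, 1): LHS = 9, RHS = 5 → counterexample
(7, 1): LHS = 64, RHS = 50 → counterexample
(0, 6): LHS = 36, RHS = 36 → satisfies claim

That makes 2 counterexamples.

Answer: 2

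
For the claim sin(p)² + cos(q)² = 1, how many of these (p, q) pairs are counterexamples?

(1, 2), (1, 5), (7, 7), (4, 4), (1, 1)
2

Testing each pair:
(1, 2): LHS = cos(2)² + sin(1)² ≈ 0.8813, RHS = 1 → counterexample
(1, 5): LHS = cos(5)² + sin(1)² ≈ 0.7885, RHS = 1 → counterexample
(7, 7): LHS = sin(7)² + cos(7)² = 1, RHS = 1 → satisfies claim
(4, 4): LHS = cos(4)² + sin(4)² = 1, RHS = 1 → satisfies claim
(1, 1): LHS = cos(1)² + sin(1)² = 1, RHS = 1 → satisfies claim

That makes 2 counterexamples.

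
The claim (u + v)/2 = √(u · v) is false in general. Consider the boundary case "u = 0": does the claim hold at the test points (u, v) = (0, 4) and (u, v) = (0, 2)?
At (0, 4): LHS = 2 ≠ RHS = 0
At (0, 2): LHS = 1 ≠ RHS = 0

Answer: No, fails at both test points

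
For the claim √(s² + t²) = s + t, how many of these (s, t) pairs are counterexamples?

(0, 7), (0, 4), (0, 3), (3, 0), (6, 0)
Testing each pair:
(0, 7): LHS = 7, RHS = 7 → satisfies claim
(0, 4): LHS = 4, RHS = 4 → satisfies claim
(0, 3): LHS = 3, RHS = 3 → satisfies claim
(3, 0): LHS = 3, RHS = 3 → satisfies claim
(6, 0): LHS = 6, RHS = 6 → satisfies claim

That makes 0 counterexamples.

Answer: 0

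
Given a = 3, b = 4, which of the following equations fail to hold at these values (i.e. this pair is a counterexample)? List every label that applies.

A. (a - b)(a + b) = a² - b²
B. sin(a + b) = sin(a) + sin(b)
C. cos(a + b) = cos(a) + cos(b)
B, C

Evaluating each claim at the given values:
A. LHS = -7, RHS = -7 → holds here (LHS = RHS)
B. LHS = sin(7) ≈ 0.657, RHS = sin(4) + sin(3) ≈ -0.6157 → fails here (LHS ≠ RHS)
C. LHS = cos(7) ≈ 0.7539, RHS = cos(3) + cos(4) ≈ -1.644 → fails here (LHS ≠ RHS)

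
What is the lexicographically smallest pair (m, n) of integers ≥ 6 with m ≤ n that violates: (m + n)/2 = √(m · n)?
Substituting (6, 7) into the claim:
LHS = (6 + 7)/2 = 13/2
RHS = √(6 · 7) = √(42) ≈ 6.481

Since LHS ≠ RHS, this pair disproves the claim, and no lexicographically smaller pair (m ≤ n, integers ≥ 6) does.

For instance (10, 11) is also a counterexample (LHS = 21/2, RHS = √(110) ≈ 10.49), but it's lexicographically larger.

Answer: (m, n) = (6, 7)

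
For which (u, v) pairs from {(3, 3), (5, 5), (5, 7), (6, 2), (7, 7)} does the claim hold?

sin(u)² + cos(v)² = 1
Testing each pair:
(3, 3): LHS = sin(3)² + cos(3)² = 1, RHS = 1 → holds
(5, 5): LHS = cos(5)² + sin(5)² = 1, RHS = 1 → holds
(5, 7): LHS = cos(7)² + sin(5)² ≈ 1.488, RHS = 1 → fails
(6, 2): LHS = sin(6)² + cos(2)² ≈ 0.2513, RHS = 1 → fails
(7, 7): LHS = sin(7)² + cos(7)² = 1, RHS = 1 → holds

3 of 5 pairs satisfy the claim.

Answer: (3, 3), (5, 5), (7, 7)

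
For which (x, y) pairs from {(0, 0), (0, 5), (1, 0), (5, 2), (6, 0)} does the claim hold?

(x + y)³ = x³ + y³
(0, 0), (0, 5), (1, 0), (6, 0)

Testing each pair:
(0, 0): LHS = 0, RHS = 0 → holds
(0, 5): LHS = 125, RHS = 125 → holds
(1, 0): LHS = 1, RHS = 1 → holds
(5, 2): LHS = 343, RHS = 133 → fails
(6, 0): LHS = 216, RHS = 216 → holds

4 of 5 pairs satisfy the claim.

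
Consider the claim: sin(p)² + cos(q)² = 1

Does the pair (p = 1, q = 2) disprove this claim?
Yes

Substituting p = 1, q = 2:
LHS = sin(1)² + cos(2)² ≈ 0.8813
RHS = 1

Since LHS ≠ RHS, this pair disproves the claim.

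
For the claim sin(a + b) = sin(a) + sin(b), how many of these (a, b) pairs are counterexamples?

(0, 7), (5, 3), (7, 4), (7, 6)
Testing each pair:
(0, 7): LHS = sin(7) ≈ 0.657, RHS = sin(7) ≈ 0.657 → satisfies claim
(5, 3): LHS = sin(8) ≈ 0.9894, RHS = sin(5) + sin(3) ≈ -0.8178 → counterexample
(7, 4): LHS = sin(11) ≈ -1, RHS = sin(4) + sin(7) ≈ -0.09982 → counterexample
(7, 6): LHS = sin(13) ≈ 0.4202, RHS = sin(6) + sin(7) ≈ 0.3776 → counterexample

That makes 3 counterexamples.

Answer: 3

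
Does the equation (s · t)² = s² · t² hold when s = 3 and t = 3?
Holds

Substituting s = 3, t = 3:

LHS = (3 · 3)² = 81
RHS = 3² · 3² = 81

LHS = RHS, so the equation holds at this point.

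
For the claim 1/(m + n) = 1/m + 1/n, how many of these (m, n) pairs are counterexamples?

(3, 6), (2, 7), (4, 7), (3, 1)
Testing each pair:
(3, 6): LHS = 1/9, RHS = 1/2 → counterexample
(2, 7): LHS = 1/9, RHS = 9/14 → counterexample
(4, 7): LHS = 1/11, RHS = 11/28 → counterexample
(3, 1): LHS = 1/4, RHS = 4/3 → counterexample

That makes 4 counterexamples.

Answer: 4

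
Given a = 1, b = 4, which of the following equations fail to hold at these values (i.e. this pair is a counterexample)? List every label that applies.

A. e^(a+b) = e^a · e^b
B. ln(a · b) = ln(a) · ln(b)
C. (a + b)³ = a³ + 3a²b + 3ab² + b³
Evaluating each claim at the given values:
A. LHS = e^5 ≈ 148.4, RHS = e^5 ≈ 148.4 → holds here (LHS = RHS)
B. LHS = ln(4) ≈ 1.386, RHS = 0 → fails here (LHS ≠ RHS)
C. LHS = 125, RHS = 125 → holds here (LHS = RHS)

Answer: B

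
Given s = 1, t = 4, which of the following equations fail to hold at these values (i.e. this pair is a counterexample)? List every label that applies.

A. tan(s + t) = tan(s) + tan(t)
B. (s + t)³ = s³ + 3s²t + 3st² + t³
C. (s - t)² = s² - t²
Evaluating each claim at the given values:
A. LHS = tan(5) ≈ -3.381, RHS = tan(4) + tan(1) ≈ 2.715 → fails here (LHS ≠ RHS)
B. LHS = 125, RHS = 125 → holds here (LHS = RHS)
C. LHS = 9, RHS = -15 → fails here (LHS ≠ RHS)

Answer: A, C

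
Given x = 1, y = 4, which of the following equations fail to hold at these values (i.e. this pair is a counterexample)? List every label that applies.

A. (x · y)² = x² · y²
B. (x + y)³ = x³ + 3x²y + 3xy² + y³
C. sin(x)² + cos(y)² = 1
C

Evaluating each claim at the given values:
A. LHS = 16, RHS = 16 → holds here (LHS = RHS)
B. LHS = 125, RHS = 125 → holds here (LHS = RHS)
C. LHS = cos(4)² + sin(1)² ≈ 1.135, RHS = 1 → fails here (LHS ≠ RHS)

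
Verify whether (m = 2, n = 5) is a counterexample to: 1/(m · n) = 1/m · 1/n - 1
Substituting m = 2, n = 5:
LHS = 1/(2 · 5) = 1/10
RHS = 1/2 · 1/5 - 1 = -9/10

Since LHS ≠ RHS, this pair disproves the claim.

Answer: Yes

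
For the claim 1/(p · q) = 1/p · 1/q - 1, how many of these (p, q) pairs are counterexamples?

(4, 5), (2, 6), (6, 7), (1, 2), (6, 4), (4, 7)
6

Testing each pair:
(4, 5): LHS = 1/20, RHS = -19/20 → counterexample
(2, 6): LHS = 1/12, RHS = -11/12 → counterexample
(6, 7): LHS = 1/42, RHS = -41/42 → counterexample
(1, 2): LHS = 1/2, RHS = -1/2 → counterexample
(6, 4): LHS = 1/24, RHS = -23/24 → counterexample
(4, 7): LHS = 1/28, RHS = -27/28 → counterexample

That makes 6 counterexamples.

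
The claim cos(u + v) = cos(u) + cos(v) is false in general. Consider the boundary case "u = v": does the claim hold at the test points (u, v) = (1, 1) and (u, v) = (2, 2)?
No, fails at both test points

At (1, 1): LHS = cos(2) ≈ -0.4161 ≠ RHS = 2·cos(1) ≈ 1.081
At (2, 2): LHS = cos(4) ≈ -0.6536 ≠ RHS = 2·cos(2) ≈ -0.8323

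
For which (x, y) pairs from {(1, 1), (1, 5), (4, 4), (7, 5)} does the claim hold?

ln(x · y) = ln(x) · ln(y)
(1, 1)

Testing each pair:
(1, 1): LHS = 0, RHS = 0 → holds
(1, 5): LHS = ln(5) ≈ 1.609, RHS = 0 → fails
(4, 4): LHS = ln(16) ≈ 2.773, RHS = ln(4)² ≈ 1.922 → fails
(7, 5): LHS = ln(35) ≈ 3.555, RHS = ln(5)·ln(7) ≈ 3.132 → fails

1 of 4 pairs satisfies the claim.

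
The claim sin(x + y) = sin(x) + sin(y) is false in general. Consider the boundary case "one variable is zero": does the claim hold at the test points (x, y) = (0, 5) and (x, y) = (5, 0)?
Yes, holds at both test points

At (0, 5): LHS = sin(5) ≈ -0.9589, RHS = sin(5) ≈ -0.9589 → equal
At (5, 0): LHS = sin(5) ≈ -0.9589, RHS = sin(5) ≈ -0.9589 → equal

So the claim does hold at both of these boundary points, even though it is not an identity.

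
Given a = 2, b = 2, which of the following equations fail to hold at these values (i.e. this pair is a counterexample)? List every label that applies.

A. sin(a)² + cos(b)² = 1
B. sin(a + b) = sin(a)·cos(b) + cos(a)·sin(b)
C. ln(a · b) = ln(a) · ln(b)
Evaluating each claim at the given values:
A. LHS = cos(2)² + sin(2)² = 1, RHS = 1 → holds here (LHS = RHS)
B. LHS = sin(4) ≈ -0.7568, RHS = 2·sin(2)·cos(2) ≈ -0.7568 → holds here (LHS = RHS)
C. LHS = ln(4) ≈ 1.386, RHS = ln(2)² ≈ 0.4805 → fails here (LHS ≠ RHS)

Answer: C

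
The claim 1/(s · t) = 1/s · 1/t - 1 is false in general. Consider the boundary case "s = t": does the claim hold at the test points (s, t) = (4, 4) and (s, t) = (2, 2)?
No, fails at both test points

At (4, 4): LHS = 1/16 ≠ RHS = -15/16
At (2, 2): LHS = 1/4 ≠ RHS = -3/4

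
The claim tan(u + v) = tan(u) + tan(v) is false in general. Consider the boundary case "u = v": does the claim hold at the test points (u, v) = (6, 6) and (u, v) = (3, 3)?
At (6, 6): LHS = tan(12) ≈ -0.6359 ≠ RHS = 2·tan(6) ≈ -0.582
At (3, 3): LHS = tan(6) ≈ -0.291 ≠ RHS = 2·tan(3) ≈ -0.2851

Answer: No, fails at both test points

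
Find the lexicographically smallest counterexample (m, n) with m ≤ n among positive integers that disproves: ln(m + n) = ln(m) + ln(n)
Substituting (1, 1) into the claim:
LHS = ln(1 + 1) = ln(2) ≈ 0.6931
RHS = ln(1) + ln(1) = 0

Since LHS ≠ RHS, this pair disproves the claim, and no lexicographically smaller pair (m ≤ n, positive integers) does.

For instance (3, 7) is also a counterexample (LHS = ln(10) ≈ 2.303, RHS = ln(3) + ln(7) ≈ 3.045), but it's lexicographically larger.

Answer: (m, n) = (1, 1)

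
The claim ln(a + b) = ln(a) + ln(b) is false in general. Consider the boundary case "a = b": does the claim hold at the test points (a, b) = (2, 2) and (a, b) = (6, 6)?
At (2, 2): LHS = ln(4) ≈ 1.386, RHS = 2·ln(2) ≈ 1.386 → equal
At (6, 6): LHS = ln(12) ≈ 2.485 ≠ RHS = 2·ln(6) ≈ 3.584

Answer: Only at (2, 2)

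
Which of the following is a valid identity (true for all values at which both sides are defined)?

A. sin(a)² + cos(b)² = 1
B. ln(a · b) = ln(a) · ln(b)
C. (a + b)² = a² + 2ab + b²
A: fails at (5, 8) — LHS = cos(8)² + sin(5)² ≈ 0.9407, RHS = 1.
B: fails at (3, 4) — LHS = ln(12) ≈ 2.485, RHS = ln(3)·ln(4) ≈ 1.523.
C: holds — e.g. at (1, 3), both sides equal 16.

Answer: C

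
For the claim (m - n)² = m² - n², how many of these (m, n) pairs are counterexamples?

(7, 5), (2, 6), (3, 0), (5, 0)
Testing each pair:
(7, 5): LHS = 4, RHS = 24 → counterexample
(2, 6): LHS = 16, RHS = -32 → counterexample
(3, 0): LHS = 9, RHS = 9 → satisfies claim
(5, 0): LHS = 25, RHS = 25 → satisfies claim

That makes 2 counterexamples.

Answer: 2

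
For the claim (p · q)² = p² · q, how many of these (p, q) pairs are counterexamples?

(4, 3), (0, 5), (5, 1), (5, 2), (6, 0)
2

Testing each pair:
(4, 3): LHS = 144, RHS = 48 → counterexample
(0, 5): LHS = 0, RHS = 0 → satisfies claim
(5, 1): LHS = 25, RHS = 25 → satisfies claim
(5, 2): LHS = 100, RHS = 50 → counterexample
(6, 0): LHS = 0, RHS = 0 → satisfies claim

That makes 2 counterexamples.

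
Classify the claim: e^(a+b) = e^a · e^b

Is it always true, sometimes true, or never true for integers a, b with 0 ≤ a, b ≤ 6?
Always true

The identity holds for every pair in the range. For instance at (a, b) = (3, 1): both sides equal e^4 ≈ 54.6.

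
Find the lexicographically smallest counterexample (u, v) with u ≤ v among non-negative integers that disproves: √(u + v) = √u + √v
At (0, 4): both sides equal 2, so it holds there.

Substituting (1, 1) into the claim:
LHS = √(1 + 1) = √(2) ≈ 1.414
RHS = √1 + √1 = 2

Since LHS ≠ RHS, this pair disproves the claim, and no lexicographically smaller pair (u ≤ v, non-negative integers) does.

For instance (1, 4) is also a counterexample (LHS = √(5) ≈ 2.236, RHS = 3), but it's lexicographically larger.

Answer: (u, v) = (1, 1)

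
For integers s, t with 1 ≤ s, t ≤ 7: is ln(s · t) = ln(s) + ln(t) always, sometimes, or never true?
Always true

The identity holds for every pair in the range. For instance at (s, t) = (7, 5): both sides equal ln(35) ≈ 3.555.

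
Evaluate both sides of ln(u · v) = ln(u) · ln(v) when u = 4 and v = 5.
LHS = ln(4 · 5) = ln(20) ≈ 2.996
RHS = ln(4) · ln(5) ≈ 2.231

LHS ≠ RHS (they differ by about 0.7646), so the equation does not hold here.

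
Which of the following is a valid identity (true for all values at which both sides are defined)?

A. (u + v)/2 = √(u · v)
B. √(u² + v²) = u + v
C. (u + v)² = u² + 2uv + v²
C

A: fails at (4, 6) — LHS = 5, RHS = 2·√(6) ≈ 4.899.
B: fails at (2, 4) — LHS = 2·√(5) ≈ 4.472, RHS = 6.
C: holds — e.g. at (3, 5), both sides equal 64.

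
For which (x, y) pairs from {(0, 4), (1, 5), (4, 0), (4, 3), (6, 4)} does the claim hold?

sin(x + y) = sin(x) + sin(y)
Testing each pair:
(0, 4): LHS = sin(4) ≈ -0.7568, RHS = sin(4) ≈ -0.7568 → holds
(1, 5): LHS = sin(6) ≈ -0.2794, RHS = sin(5) + sin(1) ≈ -0.1175 → fails
(4, 0): LHS = sin(4) ≈ -0.7568, RHS = sin(4) ≈ -0.7568 → holds
(4, 3): LHS = sin(7) ≈ 0.657, RHS = sin(4) + sin(3) ≈ -0.6157 → fails
(6, 4): LHS = sin(10) ≈ -0.544, RHS = sin(4) + sin(6) ≈ -1.036 → fails

2 of 5 pairs satisfy the claim.

Answer: (0, 4), (4, 0)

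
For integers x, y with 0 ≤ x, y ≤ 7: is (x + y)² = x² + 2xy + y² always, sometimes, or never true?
The identity holds for every pair in the range. For instance at (x, y) = (5, 2): both sides equal 49.

Answer: Always true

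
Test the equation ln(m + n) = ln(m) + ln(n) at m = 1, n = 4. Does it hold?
Substituting m = 1, n = 4:

LHS = ln(1 + 4) = ln(5) ≈ 1.609
RHS = ln(1) + ln(4) = ln(4) ≈ 1.386

LHS ≠ RHS, so the equation does not hold at this point.

Answer: Fails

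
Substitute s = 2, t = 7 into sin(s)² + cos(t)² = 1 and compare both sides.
LHS = sin(2)² + cos(7)² ≈ 1.395
RHS = 1

LHS ≠ RHS (they differ by about 0.3952), so the equation does not hold here.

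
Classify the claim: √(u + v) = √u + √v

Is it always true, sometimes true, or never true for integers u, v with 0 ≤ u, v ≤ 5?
Sometimes true

It holds at (u, v) = (5, 0) (both sides equal √(5) ≈ 2.236), but fails at (u, v) = (2, 2) (LHS = 2, RHS = 2·√(2) ≈ 2.828).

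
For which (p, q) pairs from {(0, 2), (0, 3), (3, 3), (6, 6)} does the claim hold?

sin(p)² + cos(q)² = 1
(3, 3), (6, 6)

Testing each pair:
(0, 2): LHS = cos(2)² ≈ 0.1732, RHS = 1 → fails
(0, 3): LHS = cos(3)² ≈ 0.9801, RHS = 1 → fails
(3, 3): LHS = sin(3)² + cos(3)² = 1, RHS = 1 → holds
(6, 6): LHS = sin(6)² + cos(6)² = 1, RHS = 1 → holds

2 of 4 pairs satisfy the claim.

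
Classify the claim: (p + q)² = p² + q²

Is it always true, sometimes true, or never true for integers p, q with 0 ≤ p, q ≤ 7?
It holds at (p, q) = (0, 1) (both sides equal 1), but fails at (p, q) = (2, 1) (LHS = 9, RHS = 5).

Answer: Sometimes true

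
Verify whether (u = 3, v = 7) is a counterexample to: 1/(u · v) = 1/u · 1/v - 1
Yes

Substituting u = 3, v = 7:
LHS = 1/(3 · 7) = 1/21
RHS = 1/3 · 1/7 - 1 = -20/21

Since LHS ≠ RHS, this pair disproves the claim.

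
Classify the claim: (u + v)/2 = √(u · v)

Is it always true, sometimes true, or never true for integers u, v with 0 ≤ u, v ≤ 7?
Sometimes true

It holds at (u, v) = (5, 5) (both sides equal 5), but fails at (u, v) = (1, 2) (LHS = 3/2, RHS = √(2) ≈ 1.414).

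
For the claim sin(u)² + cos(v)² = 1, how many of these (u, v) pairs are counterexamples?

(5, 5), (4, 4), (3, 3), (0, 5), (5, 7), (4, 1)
3

Testing each pair:
(5, 5): LHS = cos(5)² + sin(5)² = 1, RHS = 1 → satisfies claim
(4, 4): LHS = cos(4)² + sin(4)² = 1, RHS = 1 → satisfies claim
(3, 3): LHS = sin(3)² + cos(3)² = 1, RHS = 1 → satisfies claim
(0, 5): LHS = cos(5)² ≈ 0.08046, RHS = 1 → counterexample
(5, 7): LHS = cos(7)² + sin(5)² ≈ 1.488, RHS = 1 → counterexample
(4, 1): LHS = cos(1)² + sin(4)² ≈ 0.8647, RHS = 1 → counterexample

That makes 3 counterexamples.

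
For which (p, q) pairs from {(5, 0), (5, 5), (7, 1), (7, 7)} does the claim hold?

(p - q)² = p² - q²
Testing each pair:
(5, 0): LHS = 25, RHS = 25 → holds
(5, 5): LHS = 0, RHS = 0 → holds
(7, 1): LHS = 36, RHS = 48 → fails
(7, 7): LHS = 0, RHS = 0 → holds

3 of 4 pairs satisfy the claim.

Answer: (5, 0), (5, 5), (7, 7)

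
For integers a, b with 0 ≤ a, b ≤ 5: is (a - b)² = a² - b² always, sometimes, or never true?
It holds at (a, b) = (4, 0) (both sides equal 16), but fails at (a, b) = (3, 4) (LHS = 1, RHS = -7).

Answer: Sometimes true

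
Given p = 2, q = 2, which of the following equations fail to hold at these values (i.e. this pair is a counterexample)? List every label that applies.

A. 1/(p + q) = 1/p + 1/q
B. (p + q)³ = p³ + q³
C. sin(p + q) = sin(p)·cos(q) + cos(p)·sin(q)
A, B

Evaluating each claim at the given values:
A. LHS = 1/4, RHS = 1 → fails here (LHS ≠ RHS)
B. LHS = 64, RHS = 16 → fails here (LHS ≠ RHS)
C. LHS = sin(4) ≈ -0.7568, RHS = 2·sin(2)·cos(2) ≈ -0.7568 → holds here (LHS = RHS)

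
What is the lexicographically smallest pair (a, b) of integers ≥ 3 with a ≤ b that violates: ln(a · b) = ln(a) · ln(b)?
Substituting (3, 3) into the claim:
LHS = ln(3 · 3) = ln(9) ≈ 2.197
RHS = ln(3) · ln(3) = ln(3)² ≈ 1.207

Since LHS ≠ RHS, this pair disproves the claim, and no lexicographically smaller pair (a ≤ b, integers ≥ 3) does.

For instance (3, 10) is also a counterexample (LHS = ln(30) ≈ 3.401, RHS = ln(3)·ln(10) ≈ 2.53), but it's lexicographically larger.

Answer: (a, b) = (3, 3)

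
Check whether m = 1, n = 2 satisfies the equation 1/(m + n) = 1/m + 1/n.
Substituting m = 1, n = 2:

LHS = 1/(1 + 2) = 1/3
RHS = 1/1 + 1/2 = 3/2

LHS ≠ RHS, so the equation does not hold at this point.

Answer: Fails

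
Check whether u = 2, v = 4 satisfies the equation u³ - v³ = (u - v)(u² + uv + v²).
Holds

Substituting u = 2, v = 4:

LHS = 2³ - 4³ = -56
RHS = (2 - 4)(2² + 2·4 + 4²) = -56

LHS = RHS, so the equation holds at this point.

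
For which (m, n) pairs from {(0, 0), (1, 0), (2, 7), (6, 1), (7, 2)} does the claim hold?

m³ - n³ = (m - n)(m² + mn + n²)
Testing each pair:
(0, 0): LHS = 0, RHS = 0 → holds
(1, 0): LHS = 1, RHS = 1 → holds
(2, 7): LHS = -335, RHS = -335 → holds
(6, 1): LHS = 215, RHS = 215 → holds
(7, 2): LHS = 335, RHS = 335 → holds

Every pair satisfies the claim.

Answer: All pairs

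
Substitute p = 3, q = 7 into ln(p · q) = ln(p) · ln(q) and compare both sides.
LHS = ln(3 · 7) = ln(21) ≈ 3.045
RHS = ln(3) · ln(7) ≈ 2.138

LHS ≠ RHS (they differ by about 0.9067), so the equation does not hold here.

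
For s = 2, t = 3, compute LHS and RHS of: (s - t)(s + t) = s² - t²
LHS = (2 - 3)(2 + 3) = -5
RHS = 2² - 3² = -5

LHS = RHS: the two sides agree.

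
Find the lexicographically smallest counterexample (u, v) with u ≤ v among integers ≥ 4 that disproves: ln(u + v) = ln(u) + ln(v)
Substituting (4, 4) into the claim:
LHS = ln(4 + 4) = ln(8) ≈ 2.079
RHS = ln(4) + ln(4) = 2·ln(4) ≈ 2.773

Since LHS ≠ RHS, this pair disproves the claim, and no lexicographically smaller pair (u ≤ v, integers ≥ 4) does.

For instance (6, 6) is also a counterexample (LHS = ln(12) ≈ 2.485, RHS = 2·ln(6) ≈ 3.584), but it's lexicographically larger.

Answer: (u, v) = (4, 4)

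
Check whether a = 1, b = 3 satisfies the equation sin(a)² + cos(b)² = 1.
Substituting a = 1, b = 3:

LHS = sin(1)² + cos(3)² ≈ 1.688
RHS = 1

LHS ≠ RHS, so the equation does not hold at this point.

Answer: Fails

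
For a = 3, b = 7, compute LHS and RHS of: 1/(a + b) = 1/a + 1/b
LHS = 1/(3 + 7) = 1/10
RHS = 1/3 + 1/7 = 10/21

LHS ≠ RHS, so the equation does not hold here.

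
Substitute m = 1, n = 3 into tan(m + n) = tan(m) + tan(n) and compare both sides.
LHS = tan(1 + 3) = tan(4) ≈ 1.158
RHS = tan(1) + tan(3) ≈ 1.415

LHS ≠ RHS (they differ by about 0.257), so the equation does not hold here.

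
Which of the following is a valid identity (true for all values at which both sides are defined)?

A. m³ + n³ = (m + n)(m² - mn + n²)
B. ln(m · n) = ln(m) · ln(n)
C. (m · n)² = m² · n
A

A: holds — e.g. at (4, 4), both sides equal 128.
B: fails at (2, 3) — LHS = ln(6) ≈ 1.792, RHS = ln(2)·ln(3) ≈ 0.7615.
C: fails at (5, 5) — LHS = 625, RHS = 125.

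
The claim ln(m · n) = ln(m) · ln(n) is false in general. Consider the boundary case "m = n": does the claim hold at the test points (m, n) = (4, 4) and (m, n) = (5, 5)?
No, fails at both test points

At (4, 4): LHS = ln(16) ≈ 2.773 ≠ RHS = ln(4)² ≈ 1.922
At (5, 5): LHS = ln(25) ≈ 3.219 ≠ RHS = ln(5)² ≈ 2.59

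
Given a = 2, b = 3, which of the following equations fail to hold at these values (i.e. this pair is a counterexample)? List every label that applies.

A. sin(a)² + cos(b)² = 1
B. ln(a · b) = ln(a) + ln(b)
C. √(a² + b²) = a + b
A, C

Evaluating each claim at the given values:
A. LHS = sin(2)² + cos(3)² ≈ 1.807, RHS = 1 → fails here (LHS ≠ RHS)
B. LHS = ln(6) ≈ 1.792, RHS = ln(2) + ln(3) ≈ 1.792 → holds here (LHS = RHS)
C. LHS = √(13) ≈ 3.606, RHS = 5 → fails here (LHS ≠ RHS)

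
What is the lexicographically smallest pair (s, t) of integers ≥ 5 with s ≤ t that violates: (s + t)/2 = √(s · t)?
(s, t) = (5, 6)

At (5, 5): both sides equal 5, so it holds there.

Substituting (5, 6) into the claim:
LHS = (5 + 6)/2 = 11/2
RHS = √(5 · 6) = √(30) ≈ 5.477

Since LHS ≠ RHS, this pair disproves the claim, and no lexicographically smaller pair (s ≤ t, integers ≥ 5) does.

For instance (6, 10) is also a counterexample (LHS = 8, RHS = 2·√(15) ≈ 7.746), but it's lexicographically larger.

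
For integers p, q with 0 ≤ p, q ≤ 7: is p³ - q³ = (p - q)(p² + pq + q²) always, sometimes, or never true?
Always true

The identity holds for every pair in the range. For instance at (p, q) = (2, 2): both sides equal 0.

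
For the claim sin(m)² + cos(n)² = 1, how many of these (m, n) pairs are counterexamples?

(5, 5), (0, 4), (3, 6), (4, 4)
Testing each pair:
(5, 5): LHS = cos(5)² + sin(5)² = 1, RHS = 1 → satisfies claim
(0, 4): LHS = cos(4)² ≈ 0.4272, RHS = 1 → counterexample
(3, 6): LHS = sin(3)² + cos(6)² ≈ 0.9418, RHS = 1 → counterexample
(4, 4): LHS = cos(4)² + sin(4)² = 1, RHS = 1 → satisfies claim

That makes 2 counterexamples.

Answer: 2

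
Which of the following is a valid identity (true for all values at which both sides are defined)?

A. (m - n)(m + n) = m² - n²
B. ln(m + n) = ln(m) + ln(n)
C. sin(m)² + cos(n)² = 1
A

A: holds — e.g. at (1, 3), both sides equal -8.
B: fails at (3, 7) — LHS = ln(10) ≈ 2.303, RHS = ln(3) + ln(7) ≈ 3.045.
C: fails at (1, 2) — LHS = cos(2)² + sin(1)² ≈ 0.8813, RHS = 1.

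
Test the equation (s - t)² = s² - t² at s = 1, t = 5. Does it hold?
Fails

Substituting s = 1, t = 5:

LHS = (1 - 5)² = 16
RHS = 1² - 5² = -24

LHS ≠ RHS, so the equation does not hold at this point.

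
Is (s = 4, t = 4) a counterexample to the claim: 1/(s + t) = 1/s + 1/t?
Yes

Substituting s = 4, t = 4:
LHS = 1/(4 + 4) = 1/8
RHS = 1/4 + 1/4 = 1/2

Since LHS ≠ RHS, this pair disproves the claim.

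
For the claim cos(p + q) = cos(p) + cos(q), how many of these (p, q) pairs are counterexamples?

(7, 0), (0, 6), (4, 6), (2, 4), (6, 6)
Testing each pair:
(7, 0): LHS = cos(7) ≈ 0.7539, RHS = cos(7) + 1 ≈ 1.754 → counterexample
(0, 6): LHS = cos(6) ≈ 0.9602, RHS = cos(6) + 1 ≈ 1.96 → counterexample
(4, 6): LHS = cos(10) ≈ -0.8391, RHS = cos(4) + cos(6) ≈ 0.3065 → counterexample
(2, 4): LHS = cos(6) ≈ 0.9602, RHS = cos(4) + cos(2) ≈ -1.07 → counterexample
(6, 6): LHS = cos(12) ≈ 0.8439, RHS = 2·cos(6) ≈ 1.92 → counterexample

That makes 5 counterexamples.

Answer: 5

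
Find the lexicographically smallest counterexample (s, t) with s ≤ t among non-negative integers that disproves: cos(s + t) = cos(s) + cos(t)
Substituting (0, 0) into the claim:
LHS = cos(0 + 0) = 1
RHS = cos(0) + cos(0) = 2

Since LHS ≠ RHS, this pair disproves the claim, and no lexicographically smaller pair (s ≤ t, non-negative integers) does.

For instance (2, 3) is also a counterexample (LHS = cos(5) ≈ 0.2837, RHS = cos(3) + cos(2) ≈ -1.406), but it's lexicographically larger.

Answer: (s, t) = (0, 0)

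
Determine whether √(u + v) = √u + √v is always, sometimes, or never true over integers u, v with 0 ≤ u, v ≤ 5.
Sometimes true

It holds at (u, v) = (0, 1) (both sides equal 1), but fails at (u, v) = (4, 5) (LHS = 3, RHS = 2 + √(5) ≈ 4.236).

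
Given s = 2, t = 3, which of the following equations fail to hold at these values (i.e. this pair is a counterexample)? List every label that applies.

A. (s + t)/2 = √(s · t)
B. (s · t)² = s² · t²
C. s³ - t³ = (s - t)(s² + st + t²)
A

Evaluating each claim at the given values:
A. LHS = 5/2, RHS = √(6) ≈ 2.449 → fails here (LHS ≠ RHS)
B. LHS = 36, RHS = 36 → holds here (LHS = RHS)
C. LHS = -19, RHS = -19 → holds here (LHS = RHS)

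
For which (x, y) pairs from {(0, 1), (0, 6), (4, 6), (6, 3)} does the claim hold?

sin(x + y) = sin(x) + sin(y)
(0, 1), (0, 6)

Testing each pair:
(0, 1): LHS = sin(1) ≈ 0.8415, RHS = sin(1) ≈ 0.8415 → holds
(0, 6): LHS = sin(6) ≈ -0.2794, RHS = sin(6) ≈ -0.2794 → holds
(4, 6): LHS = sin(10) ≈ -0.544, RHS = sin(4) + sin(6) ≈ -1.036 → fails
(6, 3): LHS = sin(9) ≈ 0.4121, RHS = sin(6) + sin(3) ≈ -0.1383 → fails

2 of 4 pairs satisfy the claim.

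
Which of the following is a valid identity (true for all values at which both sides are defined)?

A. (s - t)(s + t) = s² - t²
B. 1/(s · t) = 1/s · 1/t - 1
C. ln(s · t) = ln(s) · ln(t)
A

A: holds — e.g. at (1, 3), both sides equal -8.
B: fails at (3, 5) — LHS = 1/15, RHS = -14/15.
C: fails at (1, 4) — LHS = ln(4) ≈ 1.386, RHS = 0.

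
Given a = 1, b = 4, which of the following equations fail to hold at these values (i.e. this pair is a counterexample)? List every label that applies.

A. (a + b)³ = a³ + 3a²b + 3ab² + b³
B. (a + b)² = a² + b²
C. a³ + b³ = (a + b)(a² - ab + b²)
Evaluating each claim at the given values:
A. LHS = 125, RHS = 125 → holds here (LHS = RHS)
B. LHS = 25, RHS = 17 → fails here (LHS ≠ RHS)
C. LHS = 65, RHS = 65 → holds here (LHS = RHS)

Answer: B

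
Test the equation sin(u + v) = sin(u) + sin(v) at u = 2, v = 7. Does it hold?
Fails

Substituting u = 2, v = 7:

LHS = sin(2 + 7) = sin(9) ≈ 0.4121
RHS = sin(2) + sin(7) ≈ 1.566

LHS ≠ RHS, so the equation does not hold at this point.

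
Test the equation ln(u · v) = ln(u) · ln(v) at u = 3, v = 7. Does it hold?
Fails

Substituting u = 3, v = 7:

LHS = ln(3 · 7) = ln(21) ≈ 3.045
RHS = ln(3) · ln(7) ≈ 2.138

LHS ≠ RHS, so the equation does not hold at this point.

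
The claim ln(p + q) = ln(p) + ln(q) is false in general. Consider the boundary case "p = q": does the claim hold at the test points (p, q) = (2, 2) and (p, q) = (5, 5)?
At (2, 2): LHS = ln(4) ≈ 1.386, RHS = 2·ln(2) ≈ 1.386 → equal
At (5, 5): LHS = ln(10) ≈ 2.303 ≠ RHS = 2·ln(5) ≈ 3.219

Answer: Only at (2, 2)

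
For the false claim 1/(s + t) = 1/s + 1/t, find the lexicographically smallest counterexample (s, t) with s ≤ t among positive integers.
(s, t) = (1, 1)

Substituting (1, 1) into the claim:
LHS = 1/(1 + 1) = 1/2
RHS = 1/1 + 1/1 = 2

Since LHS ≠ RHS, this pair disproves the claim, and no lexicographically smaller pair (s ≤ t, positive integers) does.

For instance (2, 6) is also a counterexample (LHS = 1/8, RHS = 2/3), but it's lexicographically larger.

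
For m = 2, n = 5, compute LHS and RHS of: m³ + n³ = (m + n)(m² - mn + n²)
LHS = 2³ + 5³ = 133
RHS = (2 + 5)(2² - 2·5 + 5²) = 133

LHS = RHS: the two sides agree.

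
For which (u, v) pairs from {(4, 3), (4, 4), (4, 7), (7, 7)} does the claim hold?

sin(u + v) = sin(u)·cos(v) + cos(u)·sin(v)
All pairs

Testing each pair:
(4, 3): LHS = sin(7) ≈ 0.657, RHS = sin(3)·cos(4) + sin(4)·cos(3) ≈ 0.657 → holds
(4, 4): LHS = sin(8) ≈ 0.9894, RHS = 2·sin(4)·cos(4) ≈ 0.9894 → holds
(4, 7): LHS = sin(11) ≈ -1, RHS = sin(4)·cos(7) + sin(7)·cos(4) ≈ -1 → holds
(7, 7): LHS = sin(14) ≈ 0.9906, RHS = 2·sin(7)·cos(7) ≈ 0.9906 → holds

Every pair satisfies the claim.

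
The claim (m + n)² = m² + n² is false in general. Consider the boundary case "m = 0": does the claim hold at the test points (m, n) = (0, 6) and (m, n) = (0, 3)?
Yes, holds at both test points

At (0, 6): LHS = 36, RHS = 36 → equal
At (0, 3): LHS = 9, RHS = 9 → equal

So the claim does hold at both of these boundary points, even though it is not an identity.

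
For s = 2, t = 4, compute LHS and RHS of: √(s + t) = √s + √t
LHS = √(2 + 4) = √(6) ≈ 2.449
RHS = √2 + √4 = √(2) + 2 ≈ 3.414

LHS ≠ RHS (they differ by about 0.9647), so the equation does not hold here.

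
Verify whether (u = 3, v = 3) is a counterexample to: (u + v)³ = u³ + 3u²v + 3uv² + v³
Substituting u = 3, v = 3:
LHS = (3 + 3)³ = 216
RHS = 3³ + 3·3²·3 + 3·3·3² + 3³ = 216

The sides agree, so this pair does not disprove the claim.

Answer: No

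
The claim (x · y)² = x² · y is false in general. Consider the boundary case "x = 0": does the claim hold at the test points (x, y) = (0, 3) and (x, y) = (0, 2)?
Yes, holds at both test points

At (0, 3): LHS = 0, RHS = 0 → equal
At (0, 2): LHS = 0, RHS = 0 → equal

So the claim does hold at both of these boundary points, even though it is not an identity.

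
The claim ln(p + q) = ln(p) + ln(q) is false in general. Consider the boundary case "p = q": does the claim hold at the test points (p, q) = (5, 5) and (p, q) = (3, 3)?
At (5, 5): LHS = ln(10) ≈ 2.303 ≠ RHS = 2·ln(5) ≈ 3.219
At (3, 3): LHS = ln(6) ≈ 1.792 ≠ RHS = 2·ln(3) ≈ 2.197

Answer: No, fails at both test points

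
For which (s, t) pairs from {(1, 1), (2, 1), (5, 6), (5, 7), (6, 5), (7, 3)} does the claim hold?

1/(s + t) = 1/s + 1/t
None

Testing each pair:
(1, 1): LHS = 1/2, RHS = 2 → fails
(2, 1): LHS = 1/3, RHS = 3/2 → fails
(5, 6): LHS = 1/11, RHS = 11/30 → fails
(5, 7): LHS = 1/12, RHS = 12/35 → fails
(6, 5): LHS = 1/11, RHS = 11/30 → fails
(7, 3): LHS = 1/10, RHS = 10/21 → fails

No pair satisfies the claim.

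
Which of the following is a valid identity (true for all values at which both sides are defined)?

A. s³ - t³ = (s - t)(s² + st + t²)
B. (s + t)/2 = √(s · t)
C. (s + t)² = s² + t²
A

A: holds — e.g. at (0, 1), both sides equal -1.
B: fails at (4, 5) — LHS = 9/2, RHS = 2·√(5) ≈ 4.472.
C: fails at (1, 4) — LHS = 25, RHS = 17.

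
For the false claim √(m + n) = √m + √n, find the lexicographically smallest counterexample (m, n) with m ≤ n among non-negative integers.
(m, n) = (1, 1)

Substituting (1, 1) into the claim:
LHS = √(1 + 1) = √(2) ≈ 1.414
RHS = √1 + √1 = 2

Since LHS ≠ RHS, this pair disproves the claim, and no lexicographically smaller pair (m ≤ n, non-negative integers) does.

For instance (5, 7) is also a counterexample (LHS = 2·√(3) ≈ 3.464, RHS = √(5) + √(7) ≈ 4.882), but it's lexicographically larger.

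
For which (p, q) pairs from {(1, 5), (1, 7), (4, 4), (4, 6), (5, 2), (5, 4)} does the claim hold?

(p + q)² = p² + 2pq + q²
Testing each pair:
(1, 5): LHS = 36, RHS = 36 → holds
(1, 7): LHS = 64, RHS = 64 → holds
(4, 4): LHS = 64, RHS = 64 → holds
(4, 6): LHS = 100, RHS = 100 → holds
(5, 2): LHS = 49, RHS = 49 → holds
(5, 4): LHS = 81, RHS = 81 → holds

Every pair satisfies the claim.

Answer: All pairs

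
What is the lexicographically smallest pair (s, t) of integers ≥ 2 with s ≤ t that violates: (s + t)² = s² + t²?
(s, t) = (2, 2)

Substituting (2, 2) into the claim:
LHS = (2 + 2)² = 16
RHS = 2² + 2² = 8

Since LHS ≠ RHS, this pair disproves the claim, and no lexicographically smaller pair (s ≤ t, integers ≥ 2) does.

For instance (5, 5) is also a counterexample (LHS = 100, RHS = 50), but it's lexicographically larger.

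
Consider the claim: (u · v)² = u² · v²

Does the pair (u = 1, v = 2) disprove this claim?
Substituting u = 1, v = 2:
LHS = (1 · 2)² = 4
RHS = 1² · 2² = 4

The sides agree, so this pair does not disprove the claim.

Answer: No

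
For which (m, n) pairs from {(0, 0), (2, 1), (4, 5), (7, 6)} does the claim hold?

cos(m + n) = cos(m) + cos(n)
Testing each pair:
(0, 0): LHS = 1, RHS = 2 → fails
(2, 1): LHS = cos(3) ≈ -0.99, RHS = cos(2) + cos(1) ≈ 0.1242 → fails
(4, 5): LHS = cos(9) ≈ -0.9111, RHS = cos(4) + cos(5) ≈ -0.37 → fails
(7, 6): LHS = cos(13) ≈ 0.9074, RHS = cos(7) + cos(6) ≈ 1.714 → fails

No pair satisfies the claim.

Answer: None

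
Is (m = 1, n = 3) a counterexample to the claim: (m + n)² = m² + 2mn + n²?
Substituting m = 1, n = 3:
LHS = (1 + 3)² = 16
RHS = 1² + 2·1·3 + 3² = 16

The sides agree, so this pair does not disprove the claim.

Answer: No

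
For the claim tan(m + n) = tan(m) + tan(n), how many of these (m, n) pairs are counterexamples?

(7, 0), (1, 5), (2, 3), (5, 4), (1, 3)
4

Testing each pair:
(7, 0): LHS = tan(7) ≈ 0.8714, RHS = tan(7) ≈ 0.8714 → satisfies claim
(1, 5): LHS = tan(6) ≈ -0.291, RHS = tan(5) + tan(1) ≈ -1.823 → counterexample
(2, 3): LHS = tan(5) ≈ -3.381, RHS = tan(2) + tan(3) ≈ -2.328 → counterexample
(5, 4): LHS = tan(9) ≈ -0.4523, RHS = tan(5) + tan(4) ≈ -2.223 → counterexample
(1, 3): LHS = tan(4) ≈ 1.158, RHS = tan(3) + tan(1) ≈ 1.415 → counterexample

That makes 4 counterexamples.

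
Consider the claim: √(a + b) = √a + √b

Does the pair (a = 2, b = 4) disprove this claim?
Yes

Substituting a = 2, b = 4:
LHS = √(2 + 4) = √(6) ≈ 2.449
RHS = √2 + √4 = √(2) + 2 ≈ 3.414

Since LHS ≠ RHS, this pair disproves the claim.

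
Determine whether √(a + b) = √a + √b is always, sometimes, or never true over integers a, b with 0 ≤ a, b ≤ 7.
It holds at (a, b) = (1, 0) (both sides equal 1), but fails at (a, b) = (6, 5) (LHS = √(11) ≈ 3.317, RHS = √(5) + √(6) ≈ 4.686).

Answer: Sometimes true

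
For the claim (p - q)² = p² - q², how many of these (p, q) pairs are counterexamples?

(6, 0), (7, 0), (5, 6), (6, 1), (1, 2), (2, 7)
4

Testing each pair:
(6, 0): LHS = 36, RHS = 36 → satisfies claim
(7, 0): LHS = 49, RHS = 49 → satisfies claim
(5, 6): LHS = 1, RHS = -11 → counterexample
(6, 1): LHS = 25, RHS = 35 → counterexample
(1, 2): LHS = 1, RHS = -3 → counterexample
(2, 7): LHS = 25, RHS = -45 → counterexample

That makes 4 counterexamples.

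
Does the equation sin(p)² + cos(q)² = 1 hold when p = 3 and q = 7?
Substituting p = 3, q = 7:

LHS = sin(3)² + cos(7)² ≈ 0.5883
RHS = 1

LHS ≠ RHS, so the equation does not hold at this point.

Answer: Fails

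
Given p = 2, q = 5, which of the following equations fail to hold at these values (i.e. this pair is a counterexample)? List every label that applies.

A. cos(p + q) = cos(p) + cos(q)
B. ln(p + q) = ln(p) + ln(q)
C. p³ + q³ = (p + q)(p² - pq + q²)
A, B

Evaluating each claim at the given values:
A. LHS = cos(7) ≈ 0.7539, RHS = cos(2) + cos(5) ≈ -0.1325 → fails here (LHS ≠ RHS)
B. LHS = ln(7) ≈ 1.946, RHS = ln(2) + ln(5) ≈ 2.303 → fails here (LHS ≠ RHS)
C. LHS = 133, RHS = 133 → holds here (LHS = RHS)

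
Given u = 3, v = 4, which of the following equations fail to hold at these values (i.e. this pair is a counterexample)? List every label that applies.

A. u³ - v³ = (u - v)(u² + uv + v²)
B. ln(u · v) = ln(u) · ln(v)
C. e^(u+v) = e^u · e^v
Evaluating each claim at the given values:
A. LHS = -37, RHS = -37 → holds here (LHS = RHS)
B. LHS = ln(12) ≈ 2.485, RHS = ln(3)·ln(4) ≈ 1.523 → fails here (LHS ≠ RHS)
C. LHS = e^7 ≈ 1097, RHS = e^7 ≈ 1097 → holds here (LHS = RHS)

Answer: B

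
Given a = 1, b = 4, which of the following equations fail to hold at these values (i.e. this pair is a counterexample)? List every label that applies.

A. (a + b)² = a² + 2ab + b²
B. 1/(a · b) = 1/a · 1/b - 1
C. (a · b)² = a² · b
Evaluating each claim at the given values:
A. LHS = 25, RHS = 25 → holds here (LHS = RHS)
B. LHS = 1/4, RHS = -3/4 → fails here (LHS ≠ RHS)
C. LHS = 16, RHS = 4 → fails here (LHS ≠ RHS)

Answer: B, C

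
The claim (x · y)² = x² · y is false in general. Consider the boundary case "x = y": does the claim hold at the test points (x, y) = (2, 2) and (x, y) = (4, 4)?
No, fails at both test points

At (2, 2): LHS = 16 ≠ RHS = 8
At (4, 4): LHS = 256 ≠ RHS = 64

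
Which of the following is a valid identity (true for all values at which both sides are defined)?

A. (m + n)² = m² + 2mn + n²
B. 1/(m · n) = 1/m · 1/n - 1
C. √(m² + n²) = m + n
A

A: holds — e.g. at (4, 4), both sides equal 64.
B: fails at (1, 4) — LHS = 1/4, RHS = -3/4.
C: fails at (6, 7) — LHS = √(85) ≈ 9.22, RHS = 13.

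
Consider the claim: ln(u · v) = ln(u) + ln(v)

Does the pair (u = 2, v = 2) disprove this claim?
No

Substituting u = 2, v = 2:
LHS = ln(2 · 2) = ln(4) ≈ 1.386
RHS = ln(2) + ln(2) = 2·ln(2) ≈ 1.386

The sides agree, so this pair does not disprove the claim.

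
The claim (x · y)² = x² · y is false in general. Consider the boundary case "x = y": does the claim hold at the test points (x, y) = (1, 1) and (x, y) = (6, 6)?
At (1, 1): LHS = 1, RHS = 1 → equal
At (6, 6): LHS = 1296 ≠ RHS = 216

Answer: Only at (1, 1)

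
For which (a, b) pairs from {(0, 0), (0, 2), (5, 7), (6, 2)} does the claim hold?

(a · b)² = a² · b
Testing each pair:
(0, 0): LHS = 0, RHS = 0 → holds
(0, 2): LHS = 0, RHS = 0 → holds
(5, 7): LHS = 1225, RHS = 175 → fails
(6, 2): LHS = 144, RHS = 72 → fails

2 of 4 pairs satisfy the claim.

Answer: (0, 0), (0, 2)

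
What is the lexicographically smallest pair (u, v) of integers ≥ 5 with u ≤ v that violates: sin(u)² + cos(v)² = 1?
(u, v) = (5, 6)

At (5, 5): both sides equal 1, so it holds there.

Substituting (5, 6) into the claim:
LHS = sin(5)² + cos(6)² ≈ 1.841
RHS = 1

Since LHS ≠ RHS, this pair disproves the claim, and no lexicographically smaller pair (u ≤ v, integers ≥ 5) does.

For instance (7, 11) is also a counterexample (LHS = cos(11)² + sin(7)² ≈ 0.4317, RHS = 1), but it's lexicographically larger.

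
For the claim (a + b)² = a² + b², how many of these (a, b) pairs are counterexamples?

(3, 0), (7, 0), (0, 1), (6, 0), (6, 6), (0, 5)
Testing each pair:
(3, 0): LHS = 9, RHS = 9 → satisfies claim
(7, 0): LHS = 49, RHS = 49 → satisfies claim
(0, 1): LHS = 1, RHS = 1 → satisfies claim
(6, 0): LHS = 36, RHS = 36 → satisfies claim
(6, 6): LHS = 144, RHS = 72 → counterexample
(0, 5): LHS = 25, RHS = 25 → satisfies claim

That makes 1 counterexample.

Answer: 1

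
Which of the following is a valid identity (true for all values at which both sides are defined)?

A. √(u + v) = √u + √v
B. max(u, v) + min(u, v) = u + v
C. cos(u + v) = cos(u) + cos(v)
B

A: fails at (2, 3) — LHS = √(5) ≈ 2.236, RHS = √(2) + √(3) ≈ 3.146.
B: holds — e.g. at (1, 4), both sides equal 5.
C: fails at (1, 4) — LHS = cos(5) ≈ 0.2837, RHS = cos(4) + cos(1) ≈ -0.1133.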